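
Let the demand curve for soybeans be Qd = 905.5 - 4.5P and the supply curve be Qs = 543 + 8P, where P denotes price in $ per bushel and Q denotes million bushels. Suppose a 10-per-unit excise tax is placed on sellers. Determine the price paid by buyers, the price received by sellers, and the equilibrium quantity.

The tax drives a wedge P_b - P_s = 10. Substituting P_s = P_b - 10 into supply: Qs = 463 + 8P_b.
Equate demand and the shifted supply: 905.5 - 4.5P_b = 463 + 8P_b, giving 12.5P_b = 442.5, so P_b = 35.4.
Then P_s = 35.4 - 10 = 25.4 and Q = 905.5 - 4.5(35.4) = 746.2.

P_b = 35.4, P_s = 25.4, Q = 746.2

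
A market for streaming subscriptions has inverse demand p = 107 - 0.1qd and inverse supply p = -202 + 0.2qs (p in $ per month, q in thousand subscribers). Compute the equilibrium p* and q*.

p* = 4, q* = 1030

In direct form, qd = 1070 - 10p and qs = 1010 + 5p.
Equating demand and supply, 1070 - 10p = 1010 + 5p gives 15p = 60, so p* = 4.
Then q* = 1070 - 10(4) = 1030.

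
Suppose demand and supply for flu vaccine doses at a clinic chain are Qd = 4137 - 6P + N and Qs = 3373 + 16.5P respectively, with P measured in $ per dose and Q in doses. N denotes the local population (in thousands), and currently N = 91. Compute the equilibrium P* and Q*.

With N = 91, demand is Qd = 4228 - 6P.
Equating demand and supply, 4228 - 6P = 3373 + 16.5P gives 22.5P = 855, so P* = 38.
Then Q* = 4228 - 6(38) = 4000.

P* = 38, Q* = 4000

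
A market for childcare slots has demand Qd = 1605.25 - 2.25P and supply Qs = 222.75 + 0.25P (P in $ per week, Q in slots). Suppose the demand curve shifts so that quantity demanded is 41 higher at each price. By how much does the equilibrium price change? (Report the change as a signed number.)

ΔP = 16.4

At equilibrium Qd = Qs, so 1605.25 - 2.25P = 222.75 + 0.25P; collecting terms, 1382.5 = 2.5P and P* = 553.
Then Q* = 1605.25 - 2.25(553) = 361.
After the shift, demand is Qd = 1646.25 - 2.25P.
New equilibrium: 1423.5 = 2.5P, so P = 569.4 and Q = 365.1.
ΔP = 569.4 - 553 = 16.4.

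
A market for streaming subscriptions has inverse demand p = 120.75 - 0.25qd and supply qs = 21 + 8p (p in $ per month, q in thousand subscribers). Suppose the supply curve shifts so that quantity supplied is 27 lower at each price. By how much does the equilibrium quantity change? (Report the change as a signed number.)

Δq = -9

Inverting to quantity form: qd = 483 - 4p.
At equilibrium qd = qs, so 483 - 4p = 21 + 8p; collecting terms, 462 = 12p and p* = 38.5.
Plugging p* into demand: q* = 483 - 4(38.5) = 329.
After the shift, supply is qs = -6 + 8p.
New equilibrium: 489 = 12p, so p = 40.75 and q = 320.
Δq = 320 - 329 = -9.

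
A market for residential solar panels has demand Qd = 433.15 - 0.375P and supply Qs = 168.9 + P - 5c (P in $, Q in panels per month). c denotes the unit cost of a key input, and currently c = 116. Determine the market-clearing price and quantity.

P* = 614, Q* = 202.9

With c = 116, supply is Qs = -411.1 + P.
At equilibrium Qd = Qs, so 433.15 - 0.375P = -411.1 + P; collecting terms, 844.25 = 1.375P and P* = 614.
From the demand curve, Q* = 433.15 - 0.375(614) = 202.9.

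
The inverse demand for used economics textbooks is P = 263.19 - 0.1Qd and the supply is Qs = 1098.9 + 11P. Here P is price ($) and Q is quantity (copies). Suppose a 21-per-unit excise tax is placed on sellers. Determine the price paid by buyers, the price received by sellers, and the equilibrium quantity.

P_b = 84, P_s = 63, Q = 1791.9

Inverting to quantity form: Qd = 2631.9 - 10P.
With a tax of 21 on sellers, they supply based on the net price P_s = P_b - 21, so Qs = 867.9 + 11P_b.
Market clearing requires 2631.9 - 10P_b = 867.9 + 11P_b; hence 1764 = 21P_b and P_b = 84.
So P_s = 63 and the quantity traded is Q = 2631.9 - 10(84) = 1791.9.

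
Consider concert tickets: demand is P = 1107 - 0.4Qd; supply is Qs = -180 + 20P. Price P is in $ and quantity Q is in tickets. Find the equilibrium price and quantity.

P* = 131, Q* = 2440

Rewriting in direct form: Qd = 2767.5 - 2.5P.
The market clears where 2767.5 - 2.5P = -180 + 20P. Rearranging, 22.5P = 2947.5, hence P* = 131.
Plugging P* into demand: Q* = 2767.5 - 2.5(131) = 2440.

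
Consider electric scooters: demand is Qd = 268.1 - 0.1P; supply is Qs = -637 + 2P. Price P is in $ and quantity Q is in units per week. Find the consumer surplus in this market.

Set Qd = Qs: 268.1 - 0.1P = -637 + 2P, so 905.1 = 2.1P and P* = 431.
Plugging P* into demand: Q* = 268.1 - 0.1(431) = 225.
Demand choke price (Qd = 0): P = 268.1/0.1 = 2681. Consumer surplus = ½ × (2681 - 431) × 225 = 253125.

Consumer surplus = 253125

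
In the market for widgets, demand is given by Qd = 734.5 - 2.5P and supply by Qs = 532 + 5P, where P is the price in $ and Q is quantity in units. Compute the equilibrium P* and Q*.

P* = 27, Q* = 667

At equilibrium Qd = Qs, so 734.5 - 2.5P = 532 + 5P; collecting terms, 202.5 = 7.5P and P* = 27.
From the demand curve, Q* = 734.5 - 2.5(27) = 667.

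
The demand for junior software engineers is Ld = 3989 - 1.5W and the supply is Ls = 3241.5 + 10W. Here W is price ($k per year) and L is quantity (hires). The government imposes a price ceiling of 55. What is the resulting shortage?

At W = 55: Ld = 3906.5 and Ls = 3791.5.
Shortage = Ld - Ls = 3906.5 - 3791.5 = 115.

Shortage = 115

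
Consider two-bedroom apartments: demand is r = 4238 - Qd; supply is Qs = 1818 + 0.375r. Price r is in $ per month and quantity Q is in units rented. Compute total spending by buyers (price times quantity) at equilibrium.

Total spending by buyers = 4361280

Inverting to quantity form: Qd = 4238 - r.
Equating demand and supply, 4238 - r = 1818 + 0.375r gives 1.375r = 2420, so r* = 1760.
Then Q* = 4238 - 1760 = 2478.
Total spending by buyers = r* × Q* = 1760 × 2478 = 4361280.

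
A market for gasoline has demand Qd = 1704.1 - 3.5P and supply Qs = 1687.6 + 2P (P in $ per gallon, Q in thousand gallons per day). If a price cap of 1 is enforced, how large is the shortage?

Evaluating both curves at the ceiling price 1 gives Qd = 1700.6, Qs = 1689.6.
Shortage = Qd - Qs = 1700.6 - 1689.6 = 11.

Shortage = 11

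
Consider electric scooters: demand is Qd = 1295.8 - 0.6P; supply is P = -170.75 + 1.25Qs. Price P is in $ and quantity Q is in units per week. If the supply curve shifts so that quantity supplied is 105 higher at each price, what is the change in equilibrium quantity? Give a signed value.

ΔQ = 45

Solving each curve for Q: Qs = 136.6 + 0.8P.
The market clears where 1295.8 - 0.6P = 136.6 + 0.8P. Rearranging, 1.4P = 1159.2, hence P* = 828.
Then Q* = 1295.8 - 0.6(828) = 799.
After the shift, supply is Qs = 241.6 + 0.8P.
The new intersection has 1054.2 = 1.4P, i.e. P = 753, Q = 844.
ΔQ = 844 - 799 = 45.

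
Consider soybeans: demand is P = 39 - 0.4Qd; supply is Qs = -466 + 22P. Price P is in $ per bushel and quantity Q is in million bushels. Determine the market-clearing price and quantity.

P* = 23, Q* = 40

Rewriting in direct form: Qd = 97.5 - 2.5P.
The market clears where 97.5 - 2.5P = -466 + 22P. Rearranging, 24.5P = 563.5, hence P* = 23.
Plugging P* into demand: Q* = 97.5 - 2.5(23) = 40.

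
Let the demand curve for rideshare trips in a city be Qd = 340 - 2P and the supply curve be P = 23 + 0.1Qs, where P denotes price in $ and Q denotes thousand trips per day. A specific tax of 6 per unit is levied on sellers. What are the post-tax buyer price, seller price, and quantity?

Rewriting in direct form: Qs = -230 + 10P.
With a tax of 6 on sellers, they supply based on the net price P_s = P_b - 6, so Qs = -290 + 10P_b.
Market clearing requires 340 - 2P_b = -290 + 10P_b; hence 630 = 12P_b and P_b = 52.5.
Then P_s = 52.5 - 6 = 46.5 and Q = 340 - 2(52.5) = 235.

P_b = 52.5, P_s = 46.5, Q = 235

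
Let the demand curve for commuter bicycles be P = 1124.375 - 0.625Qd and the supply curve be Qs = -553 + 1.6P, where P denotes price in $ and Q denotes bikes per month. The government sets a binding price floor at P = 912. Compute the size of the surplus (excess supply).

Inverting to quantity form: Qd = 1799 - 1.6P.
Evaluating both curves at the floor price 912 gives Qd = 339.8, Qs = 906.2.
Surplus = Qs - Qd = 906.2 - 339.8 = 566.4.

Surplus = 566.4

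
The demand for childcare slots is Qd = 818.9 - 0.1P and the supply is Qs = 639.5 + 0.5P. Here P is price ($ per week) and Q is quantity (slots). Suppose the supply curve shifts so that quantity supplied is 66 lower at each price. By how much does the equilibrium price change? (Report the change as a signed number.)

Set Qd = Qs: 818.9 - 0.1P = 639.5 + 0.5P, so 179.4 = 0.6P and P* = 299.
Plugging P* into demand: Q* = 818.9 - 0.1(299) = 789.
After the shift, supply is Qs = 573.5 + 0.5P.
Re-solving, 0.6P = 245.4 gives P = 409 and Q = 778.
ΔP = 409 - 299 = 110.

ΔP = 110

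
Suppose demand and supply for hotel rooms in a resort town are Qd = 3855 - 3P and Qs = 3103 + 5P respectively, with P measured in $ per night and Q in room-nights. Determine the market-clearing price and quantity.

Set Qd = Qs: 3855 - 3P = 3103 + 5P, so 752 = 8P and P* = 94.
From the demand curve, Q* = 3855 - 3(94) = 3573.

P* = 94, Q* = 3573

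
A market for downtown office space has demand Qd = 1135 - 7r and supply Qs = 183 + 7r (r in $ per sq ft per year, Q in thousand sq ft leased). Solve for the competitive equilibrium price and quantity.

r* = 68, Q* = 659

Equating demand and supply, 1135 - 7r = 183 + 7r gives 14r = 952, so r* = 68.
From the demand curve, Q* = 1135 - 7(68) = 659.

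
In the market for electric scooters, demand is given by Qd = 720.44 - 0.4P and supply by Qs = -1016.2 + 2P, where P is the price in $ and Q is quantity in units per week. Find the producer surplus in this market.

Producer surplus = 46440.25

At equilibrium Qd = Qs, so 720.44 - 0.4P = -1016.2 + 2P; collecting terms, 1736.64 = 2.4P and P* = 723.6.
From the demand curve, Q* = 720.44 - 0.4(723.6) = 431.
Supply choke price (Qs = 0): P = 508.1. Producer surplus = ½ × (723.6 - 508.1) × 431 = 46440.25.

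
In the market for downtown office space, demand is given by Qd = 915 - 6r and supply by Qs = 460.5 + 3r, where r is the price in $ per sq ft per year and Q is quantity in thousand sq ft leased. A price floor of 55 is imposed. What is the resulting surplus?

Surplus = 40.5

Evaluating both curves at the floor price 55 gives Qd = 585, Qs = 625.5.
Surplus = Qs - Qd = 625.5 - 585 = 40.5.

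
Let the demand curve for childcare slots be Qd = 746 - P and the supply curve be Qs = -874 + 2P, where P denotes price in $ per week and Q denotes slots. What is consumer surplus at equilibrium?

Consumer surplus = 21218

The market clears where 746 - P = -874 + 2P. Rearranging, 3P = 1620, hence P* = 540.
Substitute back: Q* = 746 - 540 = 206.
Demand choke price (Qd = 0): P = 746. Consumer surplus = ½ × (746 - 540) × 206 = 21218.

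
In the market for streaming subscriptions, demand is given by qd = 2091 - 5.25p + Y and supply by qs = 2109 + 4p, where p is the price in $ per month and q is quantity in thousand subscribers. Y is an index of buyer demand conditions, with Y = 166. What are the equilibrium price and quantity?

p* = 16, q* = 2173

With Y = 166, demand is qd = 2257 - 5.25p.
The market clears where 2257 - 5.25p = 2109 + 4p. Rearranging, 9.25p = 148, hence p* = 16.
Then q* = 2257 - 5.25(16) = 2173.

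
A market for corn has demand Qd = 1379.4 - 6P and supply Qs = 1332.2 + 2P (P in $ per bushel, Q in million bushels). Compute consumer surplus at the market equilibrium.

Equating demand and supply, 1379.4 - 6P = 1332.2 + 2P gives 8P = 47.2, so P* = 5.9.
Substitute back: Q* = 1379.4 - 6(5.9) = 1344.
Demand choke price (Qd = 0): P = 1379.4/6 = 229.9. Consumer surplus = ½ × (229.9 - 5.9) × 1344 = 150528.

Consumer surplus = 150528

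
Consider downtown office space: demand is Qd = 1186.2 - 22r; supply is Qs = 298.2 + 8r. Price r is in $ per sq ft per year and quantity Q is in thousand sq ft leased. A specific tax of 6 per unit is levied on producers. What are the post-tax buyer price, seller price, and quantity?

With a tax of 6 on producers, they supply based on the net price r_s = r_b - 6, so Qs = 250.2 + 8r_b.
Market clearing requires 1186.2 - 22r_b = 250.2 + 8r_b; hence 936 = 30r_b and r_b = 31.2.
So r_s = 25.2 and the quantity traded is Q = 1186.2 - 22(31.2) = 499.8.

r_b = 31.2, r_s = 25.2, Q = 499.8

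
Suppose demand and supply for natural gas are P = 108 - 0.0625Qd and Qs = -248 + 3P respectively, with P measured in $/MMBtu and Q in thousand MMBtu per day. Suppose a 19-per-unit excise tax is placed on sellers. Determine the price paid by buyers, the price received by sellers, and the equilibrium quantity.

Solving each curve for Q: Qd = 1728 - 16P.
Sellers keep P_s = P_b - 19 per unit, so supply in terms of the buyer price is Qs = -305 + 3P_b.
Equate demand and the shifted supply: 1728 - 16P_b = -305 + 3P_b, giving 19P_b = 2033, so P_b = 107.
Then P_s = 107 - 19 = 88 and Q = 1728 - 16(107) = 16.

P_b = 107, P_s = 88, Q = 16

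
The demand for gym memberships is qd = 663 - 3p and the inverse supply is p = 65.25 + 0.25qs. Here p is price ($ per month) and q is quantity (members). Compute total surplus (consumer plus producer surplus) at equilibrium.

Total surplus = 20792.625

In direct form, qs = -261 + 4p.
At equilibrium qd = qs, so 663 - 3p = -261 + 4p; collecting terms, 924 = 7p and p* = 132.
Plugging p* into demand: q* = 663 - 3(132) = 267.
Demand choke price = 221; supply choke price = 65.25. CS = ½(221 - 132)(267) = 11881.5; PS = ½(132 - 65.25)(267) = 8911.125. Total surplus = 20792.625.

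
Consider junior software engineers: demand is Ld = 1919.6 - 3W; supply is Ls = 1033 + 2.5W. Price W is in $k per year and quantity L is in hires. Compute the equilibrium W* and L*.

Equating demand and supply, 1919.6 - 3W = 1033 + 2.5W gives 5.5W = 886.6, so W* = 161.2.
From the demand curve, L* = 1919.6 - 3(161.2) = 1436.

W* = 161.2, L* = 1436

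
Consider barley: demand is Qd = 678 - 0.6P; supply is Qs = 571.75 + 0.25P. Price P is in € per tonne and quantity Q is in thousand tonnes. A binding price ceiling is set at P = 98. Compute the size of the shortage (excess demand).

At P = 98: Qd = 619.2 and Qs = 596.25.
Shortage = Qd - Qs = 619.2 - 596.25 = 22.95.

Shortage = 22.95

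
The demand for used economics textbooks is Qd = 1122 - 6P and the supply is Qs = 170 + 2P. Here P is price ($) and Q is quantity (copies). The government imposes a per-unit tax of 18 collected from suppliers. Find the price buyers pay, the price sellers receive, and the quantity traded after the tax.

P_b = 123.5, P_s = 105.5, Q = 381

Suppliers keep P_s = P_b - 18 per unit, so supply in terms of the buyer price is Qs = 134 + 2P_b.
Market clearing requires 1122 - 6P_b = 134 + 2P_b; hence 988 = 8P_b and P_b = 123.5.
Then P_s = 123.5 - 18 = 105.5 and Q = 1122 - 6(123.5) = 381.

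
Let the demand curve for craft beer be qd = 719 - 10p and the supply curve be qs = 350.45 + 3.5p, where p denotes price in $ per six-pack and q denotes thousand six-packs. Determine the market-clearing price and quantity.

At equilibrium qd = qs, so 719 - 10p = 350.45 + 3.5p; collecting terms, 368.55 = 13.5p and p* = 27.3.
From the demand curve, q* = 719 - 10(27.3) = 446.

p* = 27.3, q* = 446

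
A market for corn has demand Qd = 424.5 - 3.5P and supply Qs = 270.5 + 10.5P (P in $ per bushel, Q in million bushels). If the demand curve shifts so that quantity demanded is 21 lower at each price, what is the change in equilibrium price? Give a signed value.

ΔP = -1.5

The market clears where 424.5 - 3.5P = 270.5 + 10.5P. Rearranging, 14P = 154, hence P* = 11.
Substitute back: Q* = 424.5 - 3.5(11) = 386.
After the shift, demand is Qd = 403.5 - 3.5P.
New equilibrium: 133 = 14P, so P = 9.5 and Q = 370.25.
ΔP = 9.5 - 11 = -1.5.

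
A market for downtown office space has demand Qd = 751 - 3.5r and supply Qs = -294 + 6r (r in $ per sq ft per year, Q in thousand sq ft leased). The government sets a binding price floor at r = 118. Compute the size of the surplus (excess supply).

With r fixed at 118, quantity demanded is 338 and quantity supplied is 414.
Surplus = Qs - Qd = 414 - 338 = 76.

Surplus = 76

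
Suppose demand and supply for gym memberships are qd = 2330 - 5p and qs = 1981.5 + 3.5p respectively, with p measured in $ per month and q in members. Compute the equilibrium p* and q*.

p* = 41, q* = 2125

Set qd = qs: 2330 - 5p = 1981.5 + 3.5p, so 348.5 = 8.5p and p* = 41.
From the demand curve, q* = 2330 - 5(41) = 2125.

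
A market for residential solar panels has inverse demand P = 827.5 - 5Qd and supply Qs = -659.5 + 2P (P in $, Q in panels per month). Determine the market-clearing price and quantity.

P* = 375, Q* = 90.5

In direct form, Qd = 165.5 - 0.2P.
Set Qd = Qs: 165.5 - 0.2P = -659.5 + 2P, so 825 = 2.2P and P* = 375.
Then Q* = 165.5 - 0.2(375) = 90.5.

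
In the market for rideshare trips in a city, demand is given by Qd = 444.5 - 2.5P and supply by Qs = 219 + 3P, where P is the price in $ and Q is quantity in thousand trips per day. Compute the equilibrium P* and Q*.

P* = 41, Q* = 342

The market clears where 444.5 - 2.5P = 219 + 3P. Rearranging, 5.5P = 225.5, hence P* = 41.
Plugging P* into demand: Q* = 444.5 - 2.5(41) = 342.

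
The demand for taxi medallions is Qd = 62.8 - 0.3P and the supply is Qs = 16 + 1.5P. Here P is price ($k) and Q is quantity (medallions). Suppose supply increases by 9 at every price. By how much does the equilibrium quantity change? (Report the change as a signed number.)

Equating demand and supply, 62.8 - 0.3P = 16 + 1.5P gives 1.8P = 46.8, so P* = 26.
Plugging P* into demand: Q* = 62.8 - 0.3(26) = 55.
After the shift, supply is Qs = 25 + 1.5P.
Re-solving, 1.8P = 37.8 gives P = 21 and Q = 56.5.
ΔQ = 56.5 - 55 = 1.5.

ΔQ = 1.5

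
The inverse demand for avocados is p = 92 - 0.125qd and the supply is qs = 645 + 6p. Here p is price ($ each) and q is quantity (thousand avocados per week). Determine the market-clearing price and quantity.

p* = 6.5, q* = 684

Inverting to quantity form: qd = 736 - 8p.
The market clears where 736 - 8p = 645 + 6p. Rearranging, 14p = 91, hence p* = 6.5.
Then q* = 736 - 8(6.5) = 684.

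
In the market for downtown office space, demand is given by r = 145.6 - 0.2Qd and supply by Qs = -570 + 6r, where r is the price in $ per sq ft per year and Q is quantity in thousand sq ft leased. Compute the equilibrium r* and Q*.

r* = 118, Q* = 138

Rewriting in direct form: Qd = 728 - 5r.
Set Qd = Qs: 728 - 5r = -570 + 6r, so 1298 = 11r and r* = 118.
Substitute back: Q* = 728 - 5(118) = 138.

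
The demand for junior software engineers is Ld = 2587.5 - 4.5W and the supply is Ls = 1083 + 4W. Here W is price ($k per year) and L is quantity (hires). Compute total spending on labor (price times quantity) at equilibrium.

Total spending on labor = 317007

At equilibrium Ld = Ls, so 2587.5 - 4.5W = 1083 + 4W; collecting terms, 1504.5 = 8.5W and W* = 177.
Plugging W* into demand: L* = 2587.5 - 4.5(177) = 1791.
Total spending on labor = W* × L* = 177 × 1791 = 317007.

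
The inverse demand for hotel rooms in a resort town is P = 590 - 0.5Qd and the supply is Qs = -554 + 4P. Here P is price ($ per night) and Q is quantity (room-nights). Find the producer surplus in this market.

Rewriting in direct form: Qd = 1180 - 2P.
At equilibrium Qd = Qs, so 1180 - 2P = -554 + 4P; collecting terms, 1734 = 6P and P* = 289.
Then Q* = 1180 - 2(289) = 602.
Supply choke price (Qs = 0): P = 138.5. Producer surplus = ½ × (289 - 138.5) × 602 = 45300.5.

Producer surplus = 45300.5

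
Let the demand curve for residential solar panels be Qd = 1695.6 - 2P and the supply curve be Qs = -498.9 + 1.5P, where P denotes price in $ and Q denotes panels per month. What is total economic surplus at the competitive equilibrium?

Total surplus = 113756.16

Equating demand and supply, 1695.6 - 2P = -498.9 + 1.5P gives 3.5P = 2194.5, so P* = 627.
Plugging P* into demand: Q* = 1695.6 - 2(627) = 441.6.
Demand choke price = 847.8; supply choke price = 332.6. CS = ½(847.8 - 627)(441.6) = 48752.64; PS = ½(627 - 332.6)(441.6) = 65003.52. Total surplus = 113756.16.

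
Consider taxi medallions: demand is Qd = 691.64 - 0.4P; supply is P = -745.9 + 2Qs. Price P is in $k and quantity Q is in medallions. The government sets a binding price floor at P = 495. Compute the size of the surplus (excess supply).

Surplus = 126.81

In direct form, Qs = 372.95 + 0.5P.
Evaluating both curves at the floor price 495 gives Qd = 493.64, Qs = 620.45.
Surplus = Qs - Qd = 620.45 - 493.64 = 126.81.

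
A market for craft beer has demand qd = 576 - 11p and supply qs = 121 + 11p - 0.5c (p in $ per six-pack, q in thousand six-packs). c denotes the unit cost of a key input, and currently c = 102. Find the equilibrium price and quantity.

p* = 23, q* = 323

With c = 102, supply is qs = 70 + 11p.
Set qd = qs: 576 - 11p = 70 + 11p, so 506 = 22p and p* = 23.
Substitute back: q* = 576 - 11(23) = 323.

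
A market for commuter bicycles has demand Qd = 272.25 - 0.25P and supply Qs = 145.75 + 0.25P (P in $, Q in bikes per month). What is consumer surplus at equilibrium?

The market clears where 272.25 - 0.25P = 145.75 + 0.25P. Rearranging, 0.5P = 126.5, hence P* = 253.
Substitute back: Q* = 272.25 - 0.25(253) = 209.
Demand choke price (Qd = 0): P = 272.25/0.25 = 1089. Consumer surplus = ½ × (1089 - 253) × 209 = 87362.

Consumer surplus = 87362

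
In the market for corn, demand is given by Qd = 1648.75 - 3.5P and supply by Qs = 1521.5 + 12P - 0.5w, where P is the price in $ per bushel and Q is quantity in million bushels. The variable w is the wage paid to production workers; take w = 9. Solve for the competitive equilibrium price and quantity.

P* = 8.5, Q* = 1619

With w = 9, supply is Qs = 1517 + 12P.
The market clears where 1648.75 - 3.5P = 1517 + 12P. Rearranging, 15.5P = 131.75, hence P* = 8.5.
Plugging P* into demand: Q* = 1648.75 - 3.5(8.5) = 1619.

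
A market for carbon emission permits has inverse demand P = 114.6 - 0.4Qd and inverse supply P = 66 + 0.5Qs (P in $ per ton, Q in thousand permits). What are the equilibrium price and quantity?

P* = 93, Q* = 54

Rewriting in direct form: Qd = 286.5 - 2.5P and Qs = -132 + 2P.
At equilibrium Qd = Qs, so 286.5 - 2.5P = -132 + 2P; collecting terms, 418.5 = 4.5P and P* = 93.
Then Q* = 286.5 - 2.5(93) = 54.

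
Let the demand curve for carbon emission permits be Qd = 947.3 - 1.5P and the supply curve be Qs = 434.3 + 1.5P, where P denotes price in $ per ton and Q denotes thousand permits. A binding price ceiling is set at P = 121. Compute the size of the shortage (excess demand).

With P fixed at 121, quantity demanded is 765.8 and quantity supplied is 615.8.
Shortage = Qd - Qs = 765.8 - 615.8 = 150.

Shortage = 150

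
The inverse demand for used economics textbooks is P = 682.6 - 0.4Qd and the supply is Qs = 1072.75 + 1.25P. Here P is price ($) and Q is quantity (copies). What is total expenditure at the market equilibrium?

Inverting to quantity form: Qd = 1706.5 - 2.5P.
The market clears where 1706.5 - 2.5P = 1072.75 + 1.25P. Rearranging, 3.75P = 633.75, hence P* = 169.
From the demand curve, Q* = 1706.5 - 2.5(169) = 1284.
Total expenditure = P* × Q* = 169 × 1284 = 216996.

Total expenditure = 216996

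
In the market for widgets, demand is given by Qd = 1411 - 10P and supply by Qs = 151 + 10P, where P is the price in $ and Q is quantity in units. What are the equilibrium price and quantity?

P* = 63, Q* = 781

The market clears where 1411 - 10P = 151 + 10P. Rearranging, 20P = 1260, hence P* = 63.
From the demand curve, Q* = 1411 - 10(63) = 781.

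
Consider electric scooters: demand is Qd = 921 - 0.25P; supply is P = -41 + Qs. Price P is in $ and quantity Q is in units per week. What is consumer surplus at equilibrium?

Consumer surplus = 1110050

Solving each curve for Q: Qs = 41 + P.
The market clears where 921 - 0.25P = 41 + P. Rearranging, 1.25P = 880, hence P* = 704.
Substitute back: Q* = 921 - 0.25(704) = 745.
Demand choke price (Qd = 0): P = 921/0.25 = 3684. Consumer surplus = ½ × (3684 - 704) × 745 = 1110050.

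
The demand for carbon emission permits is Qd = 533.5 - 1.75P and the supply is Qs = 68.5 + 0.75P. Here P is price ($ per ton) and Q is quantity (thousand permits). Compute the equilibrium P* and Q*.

At equilibrium Qd = Qs, so 533.5 - 1.75P = 68.5 + 0.75P; collecting terms, 465 = 2.5P and P* = 186.
Substitute back: Q* = 533.5 - 1.75(186) = 208.

P* = 186, Q* = 208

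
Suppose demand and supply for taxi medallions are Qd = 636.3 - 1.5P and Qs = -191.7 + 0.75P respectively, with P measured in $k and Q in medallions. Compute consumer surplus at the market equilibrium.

Consumer surplus = 2368.83

At equilibrium Qd = Qs, so 636.3 - 1.5P = -191.7 + 0.75P; collecting terms, 828 = 2.25P and P* = 368.
From the demand curve, Q* = 636.3 - 1.5(368) = 84.3.
Demand choke price (Qd = 0): P = 636.3/1.5 = 424.2. Consumer surplus = ½ × (424.2 - 368) × 84.3 = 2368.83.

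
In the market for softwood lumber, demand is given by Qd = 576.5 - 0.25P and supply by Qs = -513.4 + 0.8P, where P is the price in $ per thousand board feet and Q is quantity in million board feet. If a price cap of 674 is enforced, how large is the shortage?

Evaluating both curves at the ceiling price 674 gives Qd = 408, Qs = 25.8.
Shortage = Qd - Qs = 408 - 25.8 = 382.2.

Shortage = 382.2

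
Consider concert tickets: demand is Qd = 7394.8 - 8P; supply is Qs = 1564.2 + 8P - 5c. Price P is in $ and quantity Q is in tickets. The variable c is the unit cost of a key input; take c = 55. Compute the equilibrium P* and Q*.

With c = 55, supply is Qs = 1289.2 + 8P.
Equating demand and supply, 7394.8 - 8P = 1289.2 + 8P gives 16P = 6105.6, so P* = 381.6.
Plugging P* into demand: Q* = 7394.8 - 8(381.6) = 4342.

P* = 381.6, Q* = 4342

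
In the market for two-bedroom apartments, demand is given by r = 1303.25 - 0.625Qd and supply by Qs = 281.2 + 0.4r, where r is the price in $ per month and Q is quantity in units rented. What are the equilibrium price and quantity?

r* = 902, Q* = 642

In direct form, Qd = 2085.2 - 1.6r.
At equilibrium Qd = Qs, so 2085.2 - 1.6r = 281.2 + 0.4r; collecting terms, 1804 = 2r and r* = 902.
Then Q* = 2085.2 - 1.6(902) = 642.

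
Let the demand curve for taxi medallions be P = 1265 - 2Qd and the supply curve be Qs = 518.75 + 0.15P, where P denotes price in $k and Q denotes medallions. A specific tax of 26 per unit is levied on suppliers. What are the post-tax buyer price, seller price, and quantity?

Rewriting in direct form: Qd = 632.5 - 0.5P.
The tax drives a wedge P_b - P_s = 26. Substituting P_s = P_b - 26 into supply: Qs = 514.85 + 0.15P_b.
Set Qd = Qs: 632.5 - 0.5P_b = 514.85 + 0.15P_b, so 117.65 = 0.65P_b and P_b = 181.
Then P_s = 181 - 26 = 155 and Q = 632.5 - 0.5(181) = 542.

P_b = 181, P_s = 155, Q = 542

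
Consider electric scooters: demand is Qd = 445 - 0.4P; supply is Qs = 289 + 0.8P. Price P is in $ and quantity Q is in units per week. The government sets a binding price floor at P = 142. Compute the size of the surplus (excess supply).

With P fixed at 142, quantity demanded is 388.2 and quantity supplied is 402.6.
Surplus = Qs - Qd = 402.6 - 388.2 = 14.4.

Surplus = 14.4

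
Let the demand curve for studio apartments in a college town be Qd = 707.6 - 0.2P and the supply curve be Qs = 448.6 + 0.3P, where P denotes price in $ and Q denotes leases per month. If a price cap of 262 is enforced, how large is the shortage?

Evaluating both curves at the ceiling price 262 gives Qd = 655.2, Qs = 527.2.
Shortage = Qd - Qs = 655.2 - 527.2 = 128.

Shortage = 128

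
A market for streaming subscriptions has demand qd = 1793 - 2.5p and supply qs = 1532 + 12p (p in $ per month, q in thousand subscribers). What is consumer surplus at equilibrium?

At equilibrium qd = qs, so 1793 - 2.5p = 1532 + 12p; collecting terms, 261 = 14.5p and p* = 18.
From the demand curve, q* = 1793 - 2.5(18) = 1748.
Demand choke price (qd = 0): p = 1793/2.5 = 717.2. Consumer surplus = ½ × (717.2 - 18) × 1748 = 611100.8.

Consumer surplus = 611100.8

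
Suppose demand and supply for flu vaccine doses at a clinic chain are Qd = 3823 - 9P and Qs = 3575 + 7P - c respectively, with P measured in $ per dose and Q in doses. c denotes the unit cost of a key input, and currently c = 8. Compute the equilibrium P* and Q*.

P* = 16, Q* = 3679

With c = 8, supply is Qs = 3567 + 7P.
Equating demand and supply, 3823 - 9P = 3567 + 7P gives 16P = 256, so P* = 16.
Plugging P* into demand: Q* = 3823 - 9(16) = 3679.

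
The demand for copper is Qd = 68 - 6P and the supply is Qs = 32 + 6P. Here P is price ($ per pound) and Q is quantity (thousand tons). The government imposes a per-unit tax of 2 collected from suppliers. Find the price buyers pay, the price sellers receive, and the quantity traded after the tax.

With a tax of 2 on suppliers, they supply based on the net price P_s = P_b - 2, so Qs = 20 + 6P_b.
Market clearing requires 68 - 6P_b = 20 + 6P_b; hence 48 = 12P_b and P_b = 4.
So P_s = 2 and the quantity traded is Q = 68 - 6(4) = 44.

P_b = 4, P_s = 2, Q = 44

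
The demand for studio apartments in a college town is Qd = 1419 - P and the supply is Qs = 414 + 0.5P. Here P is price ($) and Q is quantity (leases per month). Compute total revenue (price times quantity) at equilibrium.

The market clears where 1419 - P = 414 + 0.5P. Rearranging, 1.5P = 1005, hence P* = 670.
Plugging P* into demand: Q* = 1419 - 670 = 749.
Total revenue = P* × Q* = 670 × 749 = 501830.

Total revenue = 501830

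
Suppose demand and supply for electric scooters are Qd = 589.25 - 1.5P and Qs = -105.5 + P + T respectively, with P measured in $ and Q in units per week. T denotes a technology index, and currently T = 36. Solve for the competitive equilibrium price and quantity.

With T = 36, supply is Qs = -69.5 + P.
At equilibrium Qd = Qs, so 589.25 - 1.5P = -69.5 + P; collecting terms, 658.75 = 2.5P and P* = 263.5.
Plugging P* into demand: Q* = 589.25 - 1.5(263.5) = 194.

P* = 263.5, Q* = 194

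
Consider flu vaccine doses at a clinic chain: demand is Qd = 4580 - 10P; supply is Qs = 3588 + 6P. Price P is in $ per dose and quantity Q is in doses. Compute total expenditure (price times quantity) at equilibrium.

Total expenditure = 245520

At equilibrium Qd = Qs, so 4580 - 10P = 3588 + 6P; collecting terms, 992 = 16P and P* = 62.
Plugging P* into demand: Q* = 4580 - 10(62) = 3960.
Total expenditure = P* × Q* = 62 × 3960 = 245520.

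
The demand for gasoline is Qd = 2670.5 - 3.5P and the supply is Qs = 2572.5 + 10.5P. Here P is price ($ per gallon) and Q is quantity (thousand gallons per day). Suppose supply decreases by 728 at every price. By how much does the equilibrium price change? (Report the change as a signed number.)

ΔP = 52

The market clears where 2670.5 - 3.5P = 2572.5 + 10.5P. Rearranging, 14P = 98, hence P* = 7.
Plugging P* into demand: Q* = 2670.5 - 3.5(7) = 2646.
After the shift, supply is Qs = 1844.5 + 10.5P.
Re-solving, 14P = 826 gives P = 59 and Q = 2464.
ΔP = 59 - 7 = 52.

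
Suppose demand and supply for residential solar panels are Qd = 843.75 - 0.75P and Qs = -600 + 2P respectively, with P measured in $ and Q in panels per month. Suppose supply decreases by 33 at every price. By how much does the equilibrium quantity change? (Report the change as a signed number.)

ΔQ = -9

At equilibrium Qd = Qs, so 843.75 - 0.75P = -600 + 2P; collecting terms, 1443.75 = 2.75P and P* = 525.
Plugging P* into demand: Q* = 843.75 - 0.75(525) = 450.
After the shift, supply is Qs = -633 + 2P.
New equilibrium: 1476.75 = 2.75P, so P = 537 and Q = 441.
ΔQ = 441 - 450 = -9.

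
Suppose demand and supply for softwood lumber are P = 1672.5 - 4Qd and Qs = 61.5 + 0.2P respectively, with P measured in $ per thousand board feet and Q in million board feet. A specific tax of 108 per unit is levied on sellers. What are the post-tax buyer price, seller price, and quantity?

P_b = 840.5, P_s = 732.5, Q = 208

Rewriting in direct form: Qd = 418.125 - 0.25P.
With a tax of 108 on sellers, they supply based on the net price P_s = P_b - 108, so Qs = 39.9 + 0.2P_b.
Market clearing requires 418.125 - 0.25P_b = 39.9 + 0.2P_b; hence 378.225 = 0.45P_b and P_b = 840.5.
Then P_s = 840.5 - 108 = 732.5 and Q = 418.125 - 0.25(840.5) = 208.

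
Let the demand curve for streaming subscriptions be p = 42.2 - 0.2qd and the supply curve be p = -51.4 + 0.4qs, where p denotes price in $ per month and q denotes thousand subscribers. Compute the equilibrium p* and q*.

In direct form, qd = 211 - 5p and qs = 128.5 + 2.5p.
Equating demand and supply, 211 - 5p = 128.5 + 2.5p gives 7.5p = 82.5, so p* = 11.
From the demand curve, q* = 211 - 5(11) = 156.

p* = 11, q* = 156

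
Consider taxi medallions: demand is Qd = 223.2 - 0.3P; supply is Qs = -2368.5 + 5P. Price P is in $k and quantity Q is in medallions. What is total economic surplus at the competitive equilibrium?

Total surplus = 10338.975

Equating demand and supply, 223.2 - 0.3P = -2368.5 + 5P gives 5.3P = 2591.7, so P* = 489.
Plugging P* into demand: Q* = 223.2 - 0.3(489) = 76.5.
Demand choke price = 744; supply choke price = 473.7. CS = ½(744 - 489)(76.5) = 9753.75; PS = ½(489 - 473.7)(76.5) = 585.225. Total surplus = 10338.975.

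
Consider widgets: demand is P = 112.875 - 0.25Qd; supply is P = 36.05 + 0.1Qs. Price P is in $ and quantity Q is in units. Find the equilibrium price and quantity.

Rewriting in direct form: Qd = 451.5 - 4P and Qs = -360.5 + 10P.
The market clears where 451.5 - 4P = -360.5 + 10P. Rearranging, 14P = 812, hence P* = 58.
Substitute back: Q* = 451.5 - 4(58) = 219.5.

P* = 58, Q* = 219.5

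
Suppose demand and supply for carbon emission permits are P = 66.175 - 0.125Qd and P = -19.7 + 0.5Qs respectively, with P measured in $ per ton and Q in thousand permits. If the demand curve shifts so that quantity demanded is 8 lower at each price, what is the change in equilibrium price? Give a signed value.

Rewriting in direct form: Qd = 529.4 - 8P and Qs = 39.4 + 2P.
At equilibrium Qd = Qs, so 529.4 - 8P = 39.4 + 2P; collecting terms, 490 = 10P and P* = 49.
From the demand curve, Q* = 529.4 - 8(49) = 137.4.
After the shift, demand is Qd = 521.4 - 8P.
New equilibrium: 482 = 10P, so P = 48.2 and Q = 135.8.
ΔP = 48.2 - 49 = -0.8.

ΔP = -0.8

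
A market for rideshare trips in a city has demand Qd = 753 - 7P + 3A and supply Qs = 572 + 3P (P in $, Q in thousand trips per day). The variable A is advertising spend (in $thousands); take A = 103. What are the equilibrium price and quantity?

With A = 103, demand is Qd = 1062 - 7P.
Set Qd = Qs: 1062 - 7P = 572 + 3P, so 490 = 10P and P* = 49.
Plugging P* into demand: Q* = 1062 - 7(49) = 719.

P* = 49, Q* = 719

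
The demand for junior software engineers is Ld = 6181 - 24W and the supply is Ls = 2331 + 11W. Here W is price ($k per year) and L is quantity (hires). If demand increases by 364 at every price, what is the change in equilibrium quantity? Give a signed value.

The market clears where 6181 - 24W = 2331 + 11W. Rearranging, 35W = 3850, hence W* = 110.
Substitute back: L* = 6181 - 24(110) = 3541.
After the shift, demand is Ld = 6545 - 24W.
Re-solving, 35W = 4214 gives W = 120.4 and L = 3655.4.
ΔL = 3655.4 - 3541 = 114.4.

ΔL = 114.4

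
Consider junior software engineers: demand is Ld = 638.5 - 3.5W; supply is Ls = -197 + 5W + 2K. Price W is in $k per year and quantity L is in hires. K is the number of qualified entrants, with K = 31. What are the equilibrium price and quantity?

W* = 91, L* = 320

With K = 31, supply is Ls = -135 + 5W.
At equilibrium Ld = Ls, so 638.5 - 3.5W = -135 + 5W; collecting terms, 773.5 = 8.5W and W* = 91.
Then L* = 638.5 - 3.5(91) = 320.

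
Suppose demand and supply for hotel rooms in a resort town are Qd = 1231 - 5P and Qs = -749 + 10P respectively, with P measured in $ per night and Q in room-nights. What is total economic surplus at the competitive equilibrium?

At equilibrium Qd = Qs, so 1231 - 5P = -749 + 10P; collecting terms, 1980 = 15P and P* = 132.
From the demand curve, Q* = 1231 - 5(132) = 571.
Demand choke price = 246.2; supply choke price = 74.9. CS = ½(246.2 - 132)(571) = 32604.1; PS = ½(132 - 74.9)(571) = 16302.05. Total surplus = 48906.15.

Total surplus = 48906.15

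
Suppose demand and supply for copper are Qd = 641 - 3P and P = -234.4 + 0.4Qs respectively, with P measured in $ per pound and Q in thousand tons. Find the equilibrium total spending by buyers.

Total spending by buyers = 6110

Rewriting in direct form: Qs = 586 + 2.5P.
At equilibrium Qd = Qs, so 641 - 3P = 586 + 2.5P; collecting terms, 55 = 5.5P and P* = 10.
Then Q* = 641 - 3(10) = 611.
Total spending by buyers = P* × Q* = 10 × 611 = 6110.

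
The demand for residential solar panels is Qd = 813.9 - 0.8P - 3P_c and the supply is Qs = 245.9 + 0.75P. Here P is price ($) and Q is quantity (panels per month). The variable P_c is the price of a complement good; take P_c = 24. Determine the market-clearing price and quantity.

With P_c = 24, demand is Qd = 741.9 - 0.8P.
At equilibrium Qd = Qs, so 741.9 - 0.8P = 245.9 + 0.75P; collecting terms, 496 = 1.55P and P* = 320.
Then Q* = 741.9 - 0.8(320) = 485.9.

P* = 320, Q* = 485.9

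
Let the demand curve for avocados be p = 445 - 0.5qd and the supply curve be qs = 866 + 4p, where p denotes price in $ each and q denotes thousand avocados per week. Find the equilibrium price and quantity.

Inverting to quantity form: qd = 890 - 2p.
Set qd = qs: 890 - 2p = 866 + 4p, so 24 = 6p and p* = 4.
Substitute back: q* = 890 - 2(4) = 882.

p* = 4, q* = 882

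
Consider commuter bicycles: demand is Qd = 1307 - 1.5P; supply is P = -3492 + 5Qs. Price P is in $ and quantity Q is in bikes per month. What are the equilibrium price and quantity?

P* = 358, Q* = 770

Inverting to quantity form: Qs = 698.4 + 0.2P.
At equilibrium Qd = Qs, so 1307 - 1.5P = 698.4 + 0.2P; collecting terms, 608.6 = 1.7P and P* = 358.
Plugging P* into demand: Q* = 1307 - 1.5(358) = 770.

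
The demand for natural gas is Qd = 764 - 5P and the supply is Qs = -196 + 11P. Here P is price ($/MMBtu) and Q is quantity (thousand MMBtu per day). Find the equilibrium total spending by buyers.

Equating demand and supply, 764 - 5P = -196 + 11P gives 16P = 960, so P* = 60.
From the demand curve, Q* = 764 - 5(60) = 464.
Total spending by buyers = P* × Q* = 60 × 464 = 27840.

Total spending by buyers = 27840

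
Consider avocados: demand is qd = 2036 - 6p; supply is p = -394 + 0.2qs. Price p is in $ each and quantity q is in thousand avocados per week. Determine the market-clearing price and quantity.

Rewriting in direct form: qs = 1970 + 5p.
At equilibrium qd = qs, so 2036 - 6p = 1970 + 5p; collecting terms, 66 = 11p and p* = 6.
Plugging p* into demand: q* = 2036 - 6(6) = 2000.

p* = 6, q* = 2000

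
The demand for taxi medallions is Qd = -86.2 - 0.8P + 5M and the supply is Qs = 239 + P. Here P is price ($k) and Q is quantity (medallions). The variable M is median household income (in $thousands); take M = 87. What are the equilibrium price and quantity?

P* = 61, Q* = 300

With M = 87, demand is Qd = 348.8 - 0.8P.
Equating demand and supply, 348.8 - 0.8P = 239 + P gives 1.8P = 109.8, so P* = 61.
Then Q* = 348.8 - 0.8(61) = 300.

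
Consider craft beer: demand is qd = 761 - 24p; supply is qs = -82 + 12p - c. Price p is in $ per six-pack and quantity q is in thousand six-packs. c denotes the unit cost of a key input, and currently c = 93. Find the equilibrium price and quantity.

With c = 93, supply is qs = -175 + 12p.
Set qd = qs: 761 - 24p = -175 + 12p, so 936 = 36p and p* = 26.
From the demand curve, q* = 761 - 24(26) = 137.

p* = 26, q* = 137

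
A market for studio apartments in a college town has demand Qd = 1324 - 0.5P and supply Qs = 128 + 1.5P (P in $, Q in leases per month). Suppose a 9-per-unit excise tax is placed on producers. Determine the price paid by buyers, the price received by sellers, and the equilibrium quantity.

With a tax of 9 on producers, they supply based on the net price P_s = P_b - 9, so Qs = 114.5 + 1.5P_b.
Equate demand and the shifted supply: 1324 - 0.5P_b = 114.5 + 1.5P_b, giving 2P_b = 1209.5, so P_b = 604.75.
Then P_s = 604.75 - 9 = 595.75 and Q = 1324 - 0.5(604.75) = 1021.625.

P_b = 604.75, P_s = 595.75, Q = 1021.625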